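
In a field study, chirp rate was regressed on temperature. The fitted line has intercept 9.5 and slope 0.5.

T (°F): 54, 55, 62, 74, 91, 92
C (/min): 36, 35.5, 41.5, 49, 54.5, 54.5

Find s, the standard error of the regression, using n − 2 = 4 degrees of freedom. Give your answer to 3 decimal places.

T=54: ŷ = 9.5 + 0.5·54 = 36.5; e = 36 − 36.5 = -0.5
T=55: ŷ = 9.5 + 0.5·55 = 37; e = 35.5 − 37 = -1.5
T=62: ŷ = 9.5 + 0.5·62 = 40.5; e = 41.5 − 40.5 = 1
T=74: ŷ = 9.5 + 0.5·74 = 46.5; e = 49 − 46.5 = 2.5
T=91: ŷ = 9.5 + 0.5·91 = 55; e = 54.5 − 55 = -0.5
T=92: ŷ = 9.5 + 0.5·92 = 55.5; e = 54.5 − 55.5 = -1
SSE = 0.25 + 2.25 + 1 + 6.25 + 0.25 + 1 = 11
s = √(11/4) = √2.75 ≈ 1.658

s = 1.658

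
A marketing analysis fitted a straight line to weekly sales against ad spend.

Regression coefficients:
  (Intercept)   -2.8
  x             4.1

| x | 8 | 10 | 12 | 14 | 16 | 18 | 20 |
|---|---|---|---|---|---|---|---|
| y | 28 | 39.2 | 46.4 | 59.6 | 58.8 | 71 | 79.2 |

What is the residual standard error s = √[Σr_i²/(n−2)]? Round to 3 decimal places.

x=8: ŷ = -2.8 + 4.1·8 = 30; r = 28 − 30 = -2
x=10: ŷ = -2.8 + 4.1·10 = 38.2; r = 39.2 − 38.2 = 1
x=12: ŷ = -2.8 + 4.1·12 = 46.4; r = 46.4 − 46.4 = 0
x=14: ŷ = -2.8 + 4.1·14 = 54.6; r = 59.6 − 54.6 = 5
x=16: ŷ = -2.8 + 4.1·16 = 62.8; r = 58.8 − 62.8 = -4
x=18: ŷ = -2.8 + 4.1·18 = 71; r = 71 − 71 = 0
x=20: ŷ = -2.8 + 4.1·20 = 79.2; r = 79.2 − 79.2 = 0
SSE = 4 + 1 + 0 + 25 + 16 + 0 + 0 = 46
s = √(46/5) = √9.2 ≈ 3.033

s = 3.033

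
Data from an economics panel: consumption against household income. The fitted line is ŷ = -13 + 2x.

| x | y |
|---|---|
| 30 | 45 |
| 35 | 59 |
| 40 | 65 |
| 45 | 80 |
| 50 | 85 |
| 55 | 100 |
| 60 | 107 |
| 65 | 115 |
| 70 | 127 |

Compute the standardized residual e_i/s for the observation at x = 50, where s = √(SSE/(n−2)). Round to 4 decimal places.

x=30: ŷ = -13 + 2·30 = 47; e = 45 − 47 = -2
x=35: ŷ = -13 + 2·35 = 57; e = 59 − 57 = 2
x=40: ŷ = -13 + 2·40 = 67; e = 65 − 67 = -2
x=45: ŷ = -13 + 2·45 = 77; e = 80 − 77 = 3
x=50: ŷ = -13 + 2·50 = 87; e = 85 − 87 = -2
x=55: ŷ = -13 + 2·55 = 97; e = 100 − 97 = 3
x=60: ŷ = -13 + 2·60 = 107; e = 107 − 107 = 0
x=65: ŷ = -13 + 2·65 = 117; e = 115 − 117 = -2
x=70: ŷ = -13 + 2·70 = 127; e = 127 − 127 = 0
SSE = 4 + 4 + 4 + 9 + 4 + 9 + 0 + 4 + 0 = 38
s = √(38/7) = 2.32993
e/s = -2 / 2.32993 = -0.8584

-0.8584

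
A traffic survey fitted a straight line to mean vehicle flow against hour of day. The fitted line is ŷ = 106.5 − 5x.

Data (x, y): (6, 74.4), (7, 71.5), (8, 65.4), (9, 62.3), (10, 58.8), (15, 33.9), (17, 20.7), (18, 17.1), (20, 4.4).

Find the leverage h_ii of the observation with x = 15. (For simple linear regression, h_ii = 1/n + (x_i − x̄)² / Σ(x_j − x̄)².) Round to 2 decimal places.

h = 0.15

x̄ = (6 + 7 + 8 + 9 + 10 + 15 + 17 + 18 + 20)/9 = 12.2222
Σ(x − x̄)² = 38.716 + 27.2716 + 17.8272 + 10.3827 + 4.93827 + 7.71605 + 22.8272 + 33.3827 + 60.4938 = 223.556
h = 1/9 + (2.77778)²/223.556 = 0.111111 + 0.0345151 = 0.15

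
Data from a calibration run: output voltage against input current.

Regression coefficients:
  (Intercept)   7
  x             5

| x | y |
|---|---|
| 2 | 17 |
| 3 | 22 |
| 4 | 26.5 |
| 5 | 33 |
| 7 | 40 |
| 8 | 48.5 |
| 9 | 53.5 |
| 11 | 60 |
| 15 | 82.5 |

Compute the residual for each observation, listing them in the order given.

0, 0, -0.5, 1, -2, 1.5, 1.5, -2, 0.5

x=2: ŷ = 7 + 5·2 = 17; r = 17 − 17 = 0
x=3: ŷ = 7 + 5·3 = 22; r = 22 − 22 = 0
x=4: ŷ = 7 + 5·4 = 27; r = 26.5 − 27 = -0.5
x=5: ŷ = 7 + 5·5 = 32; r = 33 − 32 = 1
x=7: ŷ = 7 + 5·7 = 42; r = 40 − 42 = -2
x=8: ŷ = 7 + 5·8 = 47; r = 48.5 − 47 = 1.5
x=9: ŷ = 7 + 5·9 = 52; r = 53.5 − 52 = 1.5
x=11: ŷ = 7 + 5·11 = 62; r = 60 − 62 = -2
x=15: ŷ = 7 + 5·15 = 82; r = 82.5 − 82 = 0.5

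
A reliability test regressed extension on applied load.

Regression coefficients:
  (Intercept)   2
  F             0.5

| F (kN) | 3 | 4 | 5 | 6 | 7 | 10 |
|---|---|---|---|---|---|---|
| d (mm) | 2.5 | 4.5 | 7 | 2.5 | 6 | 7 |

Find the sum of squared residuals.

SSE = 14

F=3: d̂ = 2 + 0.5·3 = 3.5; r = 2.5 − 3.5 = -1
F=4: d̂ = 2 + 0.5·4 = 4; r = 4.5 − 4 = 0.5
F=5: d̂ = 2 + 0.5·5 = 4.5; r = 7 − 4.5 = 2.5
F=6: d̂ = 2 + 0.5·6 = 5; r = 2.5 − 5 = -2.5
F=7: d̂ = 2 + 0.5·7 = 5.5; r = 6 − 5.5 = 0.5
F=10: d̂ = 2 + 0.5·10 = 7; r = 7 − 7 = 0
SSE = 1 + 0.25 + 6.25 + 6.25 + 0.25 + 0 = 14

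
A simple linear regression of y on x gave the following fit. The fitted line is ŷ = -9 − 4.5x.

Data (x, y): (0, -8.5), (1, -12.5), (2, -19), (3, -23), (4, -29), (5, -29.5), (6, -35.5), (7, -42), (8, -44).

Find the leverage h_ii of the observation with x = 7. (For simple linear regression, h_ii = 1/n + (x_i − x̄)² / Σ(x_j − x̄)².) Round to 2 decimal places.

h = 0.26

x̄ = (0 + 1 + 2 + 3 + 4 + 5 + 6 + 7 + 8)/9 = 4
Σ(x − x̄)² = 16 + 9 + 4 + 1 + 0 + 1 + 4 + 9 + 16 = 60
h = 1/9 + (3)²/60 = 0.111111 + 0.15 = 0.26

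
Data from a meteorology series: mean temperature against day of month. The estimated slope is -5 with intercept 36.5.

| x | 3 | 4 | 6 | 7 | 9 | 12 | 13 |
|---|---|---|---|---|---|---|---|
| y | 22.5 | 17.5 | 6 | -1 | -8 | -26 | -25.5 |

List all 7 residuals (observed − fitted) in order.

1, 1, -0.5, -2.5, 0.5, -2.5, 3

x=3: ŷ = 36.5 − 5·3 = 21.5; e = 22.5 − 21.5 = 1
x=4: ŷ = 36.5 − 5·4 = 16.5; e = 17.5 − 16.5 = 1
x=6: ŷ = 36.5 − 5·6 = 6.5; e = 6 − 6.5 = -0.5
x=7: ŷ = 36.5 − 5·7 = 1.5; e = -1 − 1.5 = -2.5
x=9: ŷ = 36.5 − 5·9 = -8.5; e = -8 − (-8.5) = 0.5
x=12: ŷ = 36.5 − 5·12 = -23.5; e = -26 − (-23.5) = -2.5
x=13: ŷ = 36.5 − 5·13 = -28.5; e = -25.5 − (-28.5) = 3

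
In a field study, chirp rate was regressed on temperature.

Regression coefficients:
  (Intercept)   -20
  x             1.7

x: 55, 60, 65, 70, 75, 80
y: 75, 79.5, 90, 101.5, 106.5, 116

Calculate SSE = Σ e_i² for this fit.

x=55: ŷ = -20 + 1.7·55 = 73.5; e = 75 − 73.5 = 1.5
x=60: ŷ = -20 + 1.7·60 = 82; e = 79.5 − 82 = -2.5
x=65: ŷ = -20 + 1.7·65 = 90.5; e = 90 − 90.5 = -0.5
x=70: ŷ = -20 + 1.7·70 = 99; e = 101.5 − 99 = 2.5
x=75: ŷ = -20 + 1.7·75 = 107.5; e = 106.5 − 107.5 = -1
x=80: ŷ = -20 + 1.7·80 = 116; e = 116 − 116 = 0
SSE = 2.25 + 6.25 + 0.25 + 6.25 + 1 + 0 = 16

SSE = 16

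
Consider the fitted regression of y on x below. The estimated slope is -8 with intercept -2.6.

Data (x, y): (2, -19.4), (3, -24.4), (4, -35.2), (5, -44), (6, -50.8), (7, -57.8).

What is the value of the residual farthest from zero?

r = 2.2

x=2: ŷ = -2.6 − 8·2 = -18.6; r = -19.4 − (-18.6) = -0.8
x=3: ŷ = -2.6 − 8·3 = -26.6; r = -24.4 − (-26.6) = 2.2
x=4: ŷ = -2.6 − 8·4 = -34.6; r = -35.2 − (-34.6) = -0.6
x=5: ŷ = -2.6 − 8·5 = -42.6; r = -44 − (-42.6) = -1.4
x=6: ŷ = -2.6 − 8·6 = -50.6; r = -50.8 − (-50.6) = -0.2
x=7: ŷ = -2.6 − 8·7 = -58.6; r = -57.8 − (-58.6) = 0.8
Largest |r| is 2.2 at x = 3, residual 2.2.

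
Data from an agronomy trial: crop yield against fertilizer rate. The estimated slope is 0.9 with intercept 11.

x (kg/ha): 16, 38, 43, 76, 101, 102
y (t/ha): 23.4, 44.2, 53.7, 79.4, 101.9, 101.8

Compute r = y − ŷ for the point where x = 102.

ŷ = 11 + 0.9·102 = 102.8
r = 101.8 − 102.8 = -1

r = -1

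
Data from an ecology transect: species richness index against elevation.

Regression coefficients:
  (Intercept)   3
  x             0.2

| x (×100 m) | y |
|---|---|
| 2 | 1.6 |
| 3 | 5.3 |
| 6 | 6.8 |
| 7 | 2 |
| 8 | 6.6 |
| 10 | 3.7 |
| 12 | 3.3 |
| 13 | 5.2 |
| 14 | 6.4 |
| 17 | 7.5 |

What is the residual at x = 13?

ŷ = 3 + 0.2·13 = 5.6
e = 5.2 − 5.6 = -0.4

e = -0.4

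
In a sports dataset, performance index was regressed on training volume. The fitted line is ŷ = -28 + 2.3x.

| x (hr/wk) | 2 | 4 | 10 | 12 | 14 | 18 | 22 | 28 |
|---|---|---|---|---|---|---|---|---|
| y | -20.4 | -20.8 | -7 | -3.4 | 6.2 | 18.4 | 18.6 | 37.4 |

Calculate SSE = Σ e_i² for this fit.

SSE = 72

x=2: ŷ = -28 + 2.3·2 = -23.4; e = -20.4 − (-23.4) = 3
x=4: ŷ = -28 + 2.3·4 = -18.8; e = -20.8 − (-18.8) = -2
x=10: ŷ = -28 + 2.3·10 = -5; e = -7 − (-5) = -2
x=12: ŷ = -28 + 2.3·12 = -0.4; e = -3.4 − (-0.4) = -3
x=14: ŷ = -28 + 2.3·14 = 4.2; e = 6.2 − 4.2 = 2
x=18: ŷ = -28 + 2.3·18 = 13.4; e = 18.4 − 13.4 = 5
x=22: ŷ = -28 + 2.3·22 = 22.6; e = 18.6 − 22.6 = -4
x=28: ŷ = -28 + 2.3·28 = 36.4; e = 37.4 − 36.4 = 1
SSE = 9 + 4 + 4 + 9 + 4 + 25 + 16 + 1 = 72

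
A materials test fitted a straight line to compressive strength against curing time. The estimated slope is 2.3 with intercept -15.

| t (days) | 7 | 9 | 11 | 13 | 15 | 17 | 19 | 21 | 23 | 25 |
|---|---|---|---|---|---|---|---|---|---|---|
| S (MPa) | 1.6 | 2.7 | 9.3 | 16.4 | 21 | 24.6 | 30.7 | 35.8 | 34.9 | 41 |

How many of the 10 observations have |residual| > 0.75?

8

t=7: Ŝ = -15 + 2.3·7 = 1.1; e = 1.6 − 1.1 = 0.5
t=9: Ŝ = -15 + 2.3·9 = 5.7; e = 2.7 − 5.7 = -3
t=11: Ŝ = -15 + 2.3·11 = 10.3; e = 9.3 − 10.3 = -1
t=13: Ŝ = -15 + 2.3·13 = 14.9; e = 16.4 − 14.9 = 1.5
t=15: Ŝ = -15 + 2.3·15 = 19.5; e = 21 − 19.5 = 1.5
t=17: Ŝ = -15 + 2.3·17 = 24.1; e = 24.6 − 24.1 = 0.5
t=19: Ŝ = -15 + 2.3·19 = 28.7; e = 30.7 − 28.7 = 2
t=21: Ŝ = -15 + 2.3·21 = 33.3; e = 35.8 − 33.3 = 2.5
t=23: Ŝ = -15 + 2.3·23 = 37.9; e = 34.9 − 37.9 = -3
t=25: Ŝ = -15 + 2.3·25 = 42.5; e = 41 − 42.5 = -1.5
|e| > 0.75: t=9 (|e|=3), t=11 (|e|=1), t=13 (|e|=1.5), t=15 (|e|=1.5), t=19 (|e|=2), t=21 (|e|=2.5), t=23 (|e|=3), t=25 (|e|=1.5) → 8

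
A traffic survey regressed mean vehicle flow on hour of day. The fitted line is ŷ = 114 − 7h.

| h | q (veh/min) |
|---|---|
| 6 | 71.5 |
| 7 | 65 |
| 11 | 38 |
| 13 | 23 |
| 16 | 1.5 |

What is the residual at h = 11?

ŷ = 114 − 7·11 = 37
r = 38 − 37 = 1

r = 1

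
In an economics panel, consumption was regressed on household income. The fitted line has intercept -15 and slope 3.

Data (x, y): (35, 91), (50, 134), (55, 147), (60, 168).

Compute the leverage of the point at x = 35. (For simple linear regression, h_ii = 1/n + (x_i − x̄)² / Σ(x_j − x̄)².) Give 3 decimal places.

x̄ = (35 + 50 + 55 + 60)/4 = 50
Σ(x − x̄)² = 225 + 0 + 25 + 100 = 350
h = 1/4 + (-15)²/350 = 0.25 + 0.642857 = 0.893

h = 0.893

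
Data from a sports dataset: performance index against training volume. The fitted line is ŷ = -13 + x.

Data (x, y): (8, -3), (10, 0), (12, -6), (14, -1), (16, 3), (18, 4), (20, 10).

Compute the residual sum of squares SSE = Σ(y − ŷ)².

SSE = 52

x=8: ŷ = -13 + 8 = -5; r = -3 − (-5) = 2
x=10: ŷ = -13 + 10 = -3; r = 0 − (-3) = 3
x=12: ŷ = -13 + 12 = -1; r = -6 − (-1) = -5
x=14: ŷ = -13 + 14 = 1; r = -1 − 1 = -2
x=16: ŷ = -13 + 16 = 3; r = 3 − 3 = 0
x=18: ŷ = -13 + 18 = 5; r = 4 − 5 = -1
x=20: ŷ = -13 + 20 = 7; r = 10 − 7 = 3
SSE = 4 + 9 + 25 + 4 + 0 + 1 + 9 = 52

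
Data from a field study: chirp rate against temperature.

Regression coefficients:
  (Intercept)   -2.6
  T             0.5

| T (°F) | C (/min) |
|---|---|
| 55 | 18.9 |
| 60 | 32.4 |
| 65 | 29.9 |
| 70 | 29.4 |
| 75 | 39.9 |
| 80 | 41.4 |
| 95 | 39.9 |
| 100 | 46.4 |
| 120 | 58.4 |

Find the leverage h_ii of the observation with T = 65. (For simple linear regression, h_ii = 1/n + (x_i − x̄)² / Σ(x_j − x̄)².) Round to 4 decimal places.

T̄ = (55 + 60 + 65 + 70 + 75 + 80 + 95 + 100 + 120)/9 = 80
Σ(T − T̄)² = 625 + 400 + 225 + 100 + 25 + 0 + 225 + 400 + 1600 = 3600
h = 1/9 + (-15)²/3600 = 0.111111 + 0.0625 = 0.1736

h = 0.1736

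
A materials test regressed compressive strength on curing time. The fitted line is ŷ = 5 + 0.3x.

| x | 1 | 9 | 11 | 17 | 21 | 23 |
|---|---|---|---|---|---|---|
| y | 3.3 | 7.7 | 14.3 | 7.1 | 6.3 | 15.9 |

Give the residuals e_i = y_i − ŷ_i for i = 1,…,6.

-2, 0, 6, -3, -5, 4

x=1: ŷ = 5 + 0.3·1 = 5.3; e = 3.3 − 5.3 = -2
x=9: ŷ = 5 + 0.3·9 = 7.7; e = 7.7 − 7.7 = 0
x=11: ŷ = 5 + 0.3·11 = 8.3; e = 14.3 − 8.3 = 6
x=17: ŷ = 5 + 0.3·17 = 10.1; e = 7.1 − 10.1 = -3
x=21: ŷ = 5 + 0.3·21 = 11.3; e = 6.3 − 11.3 = -5
x=23: ŷ = 5 + 0.3·23 = 11.9; e = 15.9 − 11.9 = 4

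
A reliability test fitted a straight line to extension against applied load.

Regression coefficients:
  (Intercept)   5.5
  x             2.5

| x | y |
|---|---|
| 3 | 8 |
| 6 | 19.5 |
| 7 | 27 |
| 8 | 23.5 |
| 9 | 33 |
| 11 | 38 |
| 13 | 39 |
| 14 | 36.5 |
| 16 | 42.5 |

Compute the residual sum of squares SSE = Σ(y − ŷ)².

SSE = 122

x=3: ŷ = 5.5 + 2.5·3 = 13; e = 8 − 13 = -5
x=6: ŷ = 5.5 + 2.5·6 = 20.5; e = 19.5 − 20.5 = -1
x=7: ŷ = 5.5 + 2.5·7 = 23; e = 27 − 23 = 4
x=8: ŷ = 5.5 + 2.5·8 = 25.5; e = 23.5 − 25.5 = -2
x=9: ŷ = 5.5 + 2.5·9 = 28; e = 33 − 28 = 5
x=11: ŷ = 5.5 + 2.5·11 = 33; e = 38 − 33 = 5
x=13: ŷ = 5.5 + 2.5·13 = 38; e = 39 − 38 = 1
x=14: ŷ = 5.5 + 2.5·14 = 40.5; e = 36.5 − 40.5 = -4
x=16: ŷ = 5.5 + 2.5·16 = 45.5; e = 42.5 − 45.5 = -3
SSE = 25 + 1 + 16 + 4 + 25 + 25 + 1 + 16 + 9 = 122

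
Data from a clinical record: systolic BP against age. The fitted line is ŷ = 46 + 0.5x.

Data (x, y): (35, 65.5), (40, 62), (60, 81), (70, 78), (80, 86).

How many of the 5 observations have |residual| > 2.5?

x=35: ŷ = 46 + 0.5·35 = 63.5; e = 65.5 − 63.5 = 2
x=40: ŷ = 46 + 0.5·40 = 66; e = 62 − 66 = -4
x=60: ŷ = 46 + 0.5·60 = 76; e = 81 − 76 = 5
x=70: ŷ = 46 + 0.5·70 = 81; e = 78 − 81 = -3
x=80: ŷ = 46 + 0.5·80 = 86; e = 86 − 86 = 0
|e| > 2.5: x=40 (|e|=4), x=60 (|e|=5), x=70 (|e|=3) → 3

3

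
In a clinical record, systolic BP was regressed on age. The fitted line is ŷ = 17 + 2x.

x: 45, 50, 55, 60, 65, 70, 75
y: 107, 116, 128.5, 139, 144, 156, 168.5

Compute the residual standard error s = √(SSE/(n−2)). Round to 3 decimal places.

s = 1.975

x=45: ŷ = 17 + 2·45 = 107; r = 107 − 107 = 0
x=50: ŷ = 17 + 2·50 = 117; r = 116 − 117 = -1
x=55: ŷ = 17 + 2·55 = 127; r = 128.5 − 127 = 1.5
x=60: ŷ = 17 + 2·60 = 137; r = 139 − 137 = 2
x=65: ŷ = 17 + 2·65 = 147; r = 144 − 147 = -3
x=70: ŷ = 17 + 2·70 = 157; r = 156 − 157 = -1
x=75: ŷ = 17 + 2·75 = 167; r = 168.5 − 167 = 1.5
SSE = 0 + 1 + 2.25 + 4 + 9 + 1 + 2.25 = 19.5
s = √(19.5/5) = √3.9 ≈ 1.975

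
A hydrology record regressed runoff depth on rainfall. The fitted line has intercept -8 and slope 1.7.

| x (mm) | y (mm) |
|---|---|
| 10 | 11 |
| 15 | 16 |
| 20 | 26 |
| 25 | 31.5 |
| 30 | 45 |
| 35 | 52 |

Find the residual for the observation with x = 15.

ŷ = -8 + 1.7·15 = 17.5
e = 16 − 17.5 = -1.5

e = -1.5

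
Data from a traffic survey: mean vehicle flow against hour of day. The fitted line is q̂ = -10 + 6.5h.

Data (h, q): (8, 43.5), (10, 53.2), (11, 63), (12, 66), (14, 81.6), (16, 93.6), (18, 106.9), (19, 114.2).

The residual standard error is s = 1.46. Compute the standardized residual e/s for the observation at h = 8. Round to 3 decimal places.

1.027

q̂ = -10 + 6.5·8 = 42
e = 43.5 − 42 = 1.5
e/s = 1.5 / 1.46 = 1.027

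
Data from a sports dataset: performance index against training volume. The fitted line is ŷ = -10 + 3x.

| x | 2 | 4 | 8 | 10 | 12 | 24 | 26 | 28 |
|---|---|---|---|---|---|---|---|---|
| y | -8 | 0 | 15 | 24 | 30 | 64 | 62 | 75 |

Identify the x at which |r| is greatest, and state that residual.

x=2: ŷ = -10 + 3·2 = -4; r = -8 − (-4) = -4
x=4: ŷ = -10 + 3·4 = 2; r = 0 − 2 = -2
x=8: ŷ = -10 + 3·8 = 14; r = 15 − 14 = 1
x=10: ŷ = -10 + 3·10 = 20; r = 24 − 20 = 4
x=12: ŷ = -10 + 3·12 = 26; r = 30 − 26 = 4
x=24: ŷ = -10 + 3·24 = 62; r = 64 − 62 = 2
x=26: ŷ = -10 + 3·26 = 68; r = 62 − 68 = -6
x=28: ŷ = -10 + 3·28 = 74; r = 75 − 74 = 1
Largest |r| is 6 at x = 26, residual -6.

x = 26, r = -6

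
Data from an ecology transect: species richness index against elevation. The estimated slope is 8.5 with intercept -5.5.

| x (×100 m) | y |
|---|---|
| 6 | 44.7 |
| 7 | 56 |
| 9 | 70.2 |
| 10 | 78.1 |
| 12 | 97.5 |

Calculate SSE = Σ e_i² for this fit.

SSE = 8.24

x=6: ŷ = -5.5 + 8.5·6 = 45.5; e = 44.7 − 45.5 = -0.8
x=7: ŷ = -5.5 + 8.5·7 = 54; e = 56 − 54 = 2
x=9: ŷ = -5.5 + 8.5·9 = 71; e = 70.2 − 71 = -0.8
x=10: ŷ = -5.5 + 8.5·10 = 79.5; e = 78.1 − 79.5 = -1.4
x=12: ŷ = -5.5 + 8.5·12 = 96.5; e = 97.5 − 96.5 = 1
SSE = 0.64 + 4 + 0.64 + 1.96 + 1 = 8.24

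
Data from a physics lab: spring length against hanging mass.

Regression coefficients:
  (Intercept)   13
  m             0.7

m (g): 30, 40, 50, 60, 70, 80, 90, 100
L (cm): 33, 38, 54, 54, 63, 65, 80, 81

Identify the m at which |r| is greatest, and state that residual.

m=30: L̂ = 13 + 0.7·30 = 34; r = 33 − 34 = -1
m=40: L̂ = 13 + 0.7·40 = 41; r = 38 − 41 = -3
m=50: L̂ = 13 + 0.7·50 = 48; r = 54 − 48 = 6
m=60: L̂ = 13 + 0.7·60 = 55; r = 54 − 55 = -1
m=70: L̂ = 13 + 0.7·70 = 62; r = 63 − 62 = 1
m=80: L̂ = 13 + 0.7·80 = 69; r = 65 − 69 = -4
m=90: L̂ = 13 + 0.7·90 = 76; r = 80 − 76 = 4
m=100: L̂ = 13 + 0.7·100 = 83; r = 81 − 83 = -2
Largest |r| is 6 at m = 50, residual 6.

m = 50, r = 6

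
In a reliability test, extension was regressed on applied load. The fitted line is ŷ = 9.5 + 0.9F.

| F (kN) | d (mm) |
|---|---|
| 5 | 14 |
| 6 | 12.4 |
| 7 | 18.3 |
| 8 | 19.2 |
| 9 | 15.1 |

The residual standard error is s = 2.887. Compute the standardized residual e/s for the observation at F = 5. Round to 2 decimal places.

ŷ = 9.5 + 0.9·5 = 14
e = 14 − 14 = 0
e/s = 0 / 2.887 = 0.00

0.00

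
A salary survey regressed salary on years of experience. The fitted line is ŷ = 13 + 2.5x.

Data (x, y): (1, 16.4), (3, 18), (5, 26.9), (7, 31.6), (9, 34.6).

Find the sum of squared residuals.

x=1: ŷ = 13 + 2.5·1 = 15.5; e = 16.4 − 15.5 = 0.9
x=3: ŷ = 13 + 2.5·3 = 20.5; e = 18 − 20.5 = -2.5
x=5: ŷ = 13 + 2.5·5 = 25.5; e = 26.9 − 25.5 = 1.4
x=7: ŷ = 13 + 2.5·7 = 30.5; e = 31.6 − 30.5 = 1.1
x=9: ŷ = 13 + 2.5·9 = 35.5; e = 34.6 − 35.5 = -0.9
SSE = 0.81 + 6.25 + 1.96 + 1.21 + 0.81 = 11.04

SSE = 11.04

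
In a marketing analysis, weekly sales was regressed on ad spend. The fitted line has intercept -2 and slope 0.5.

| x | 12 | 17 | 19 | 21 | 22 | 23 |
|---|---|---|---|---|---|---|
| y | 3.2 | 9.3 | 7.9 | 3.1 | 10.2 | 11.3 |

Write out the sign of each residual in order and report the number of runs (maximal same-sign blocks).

x=12: ŷ = -2 + 0.5·12 = 4; e = 3.2 − 4 = -0.8
x=17: ŷ = -2 + 0.5·17 = 6.5; e = 9.3 − 6.5 = 2.8
x=19: ŷ = -2 + 0.5·19 = 7.5; e = 7.9 − 7.5 = 0.4
x=21: ŷ = -2 + 0.5·21 = 8.5; e = 3.1 − 8.5 = -5.4
x=22: ŷ = -2 + 0.5·22 = 9; e = 10.2 − 9 = 1.2
x=23: ŷ = -2 + 0.5·23 = 9.5; e = 11.3 − 9.5 = 1.8
Signs: − + + − + +
Runs: −×1, +×2, −×1, +×2 → 4

4 runs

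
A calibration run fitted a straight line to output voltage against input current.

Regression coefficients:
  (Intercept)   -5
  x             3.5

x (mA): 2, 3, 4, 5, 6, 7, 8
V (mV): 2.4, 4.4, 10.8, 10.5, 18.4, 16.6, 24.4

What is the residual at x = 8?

e = 1.4

ŷ = -5 + 3.5·8 = 23
e = 24.4 − 23 = 1.4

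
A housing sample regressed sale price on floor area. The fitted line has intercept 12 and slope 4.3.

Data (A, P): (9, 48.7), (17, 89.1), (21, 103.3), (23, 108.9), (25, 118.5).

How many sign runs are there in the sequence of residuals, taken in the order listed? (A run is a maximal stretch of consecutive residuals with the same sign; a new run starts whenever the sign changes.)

3 runs

A=9: ŷ = 12 + 4.3·9 = 50.7; e = 48.7 − 50.7 = -2
A=17: ŷ = 12 + 4.3·17 = 85.1; e = 89.1 − 85.1 = 4
A=21: ŷ = 12 + 4.3·21 = 102.3; e = 103.3 − 102.3 = 1
A=23: ŷ = 12 + 4.3·23 = 110.9; e = 108.9 − 110.9 = -2
A=25: ŷ = 12 + 4.3·25 = 119.5; e = 118.5 − 119.5 = -1
Signs: − + + − −
Runs: −×1, +×2, −×2 → 3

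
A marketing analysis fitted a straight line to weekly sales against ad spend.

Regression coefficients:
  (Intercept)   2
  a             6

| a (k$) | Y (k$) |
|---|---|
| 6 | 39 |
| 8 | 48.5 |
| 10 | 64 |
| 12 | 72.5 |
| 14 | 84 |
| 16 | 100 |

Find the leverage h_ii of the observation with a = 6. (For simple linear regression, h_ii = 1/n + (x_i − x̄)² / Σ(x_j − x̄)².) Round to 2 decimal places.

h = 0.52

ā = (6 + 8 + 10 + 12 + 14 + 16)/6 = 11
Σ(a − ā)² = 25 + 9 + 1 + 1 + 9 + 25 = 70
h = 1/6 + (-5)²/70 = 0.166667 + 0.357143 = 0.52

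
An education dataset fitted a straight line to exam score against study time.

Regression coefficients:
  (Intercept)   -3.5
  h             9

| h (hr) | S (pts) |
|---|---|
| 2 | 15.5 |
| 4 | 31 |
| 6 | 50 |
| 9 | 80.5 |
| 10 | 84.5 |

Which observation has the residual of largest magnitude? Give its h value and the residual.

h=2: Ŝ = -3.5 + 9·2 = 14.5; e = 15.5 − 14.5 = 1
h=4: Ŝ = -3.5 + 9·4 = 32.5; e = 31 − 32.5 = -1.5
h=6: Ŝ = -3.5 + 9·6 = 50.5; e = 50 − 50.5 = -0.5
h=9: Ŝ = -3.5 + 9·9 = 77.5; e = 80.5 − 77.5 = 3
h=10: Ŝ = -3.5 + 9·10 = 86.5; e = 84.5 − 86.5 = -2
Largest |e| is 3 at h = 9, residual 3.

h = 9, e = 3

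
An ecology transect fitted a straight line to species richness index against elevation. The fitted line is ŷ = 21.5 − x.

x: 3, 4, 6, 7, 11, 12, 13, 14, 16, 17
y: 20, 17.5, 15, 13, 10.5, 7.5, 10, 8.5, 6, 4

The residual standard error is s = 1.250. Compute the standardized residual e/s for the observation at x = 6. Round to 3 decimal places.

ŷ = 21.5 − 6 = 15.5
e = 15 − 15.5 = -0.5
e/s = -0.5 / 1.250 = -0.400

-0.400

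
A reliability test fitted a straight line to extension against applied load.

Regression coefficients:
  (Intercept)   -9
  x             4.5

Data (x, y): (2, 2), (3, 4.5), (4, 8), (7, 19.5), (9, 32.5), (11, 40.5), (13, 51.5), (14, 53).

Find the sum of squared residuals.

SSE = 20

x=2: ŷ = -9 + 4.5·2 = 0; r = 2 − 0 = 2
x=3: ŷ = -9 + 4.5·3 = 4.5; r = 4.5 − 4.5 = 0
x=4: ŷ = -9 + 4.5·4 = 9; r = 8 − 9 = -1
x=7: ŷ = -9 + 4.5·7 = 22.5; r = 19.5 − 22.5 = -3
x=9: ŷ = -9 + 4.5·9 = 31.5; r = 32.5 − 31.5 = 1
x=11: ŷ = -9 + 4.5·11 = 40.5; r = 40.5 − 40.5 = 0
x=13: ŷ = -9 + 4.5·13 = 49.5; r = 51.5 − 49.5 = 2
x=14: ŷ = -9 + 4.5·14 = 54; r = 53 − 54 = -1
SSE = 4 + 0 + 1 + 9 + 1 + 0 + 4 + 1 = 20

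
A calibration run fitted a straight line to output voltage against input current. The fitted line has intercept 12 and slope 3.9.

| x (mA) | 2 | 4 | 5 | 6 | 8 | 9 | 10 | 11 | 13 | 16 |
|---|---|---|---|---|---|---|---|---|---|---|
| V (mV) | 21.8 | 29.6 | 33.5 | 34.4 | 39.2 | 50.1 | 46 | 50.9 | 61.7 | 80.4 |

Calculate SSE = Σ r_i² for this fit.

x=2: V̂ = 12 + 3.9·2 = 19.8; r = 21.8 − 19.8 = 2
x=4: V̂ = 12 + 3.9·4 = 27.6; r = 29.6 − 27.6 = 2
x=5: V̂ = 12 + 3.9·5 = 31.5; r = 33.5 − 31.5 = 2
x=6: V̂ = 12 + 3.9·6 = 35.4; r = 34.4 − 35.4 = -1
x=8: V̂ = 12 + 3.9·8 = 43.2; r = 39.2 − 43.2 = -4
x=9: V̂ = 12 + 3.9·9 = 47.1; r = 50.1 − 47.1 = 3
x=10: V̂ = 12 + 3.9·10 = 51; r = 46 − 51 = -5
x=11: V̂ = 12 + 3.9·11 = 54.9; r = 50.9 − 54.9 = -4
x=13: V̂ = 12 + 3.9·13 = 62.7; r = 61.7 − 62.7 = -1
x=16: V̂ = 12 + 3.9·16 = 74.4; r = 80.4 − 74.4 = 6
SSE = 4 + 4 + 4 + 1 + 16 + 9 + 25 + 16 + 1 + 36 = 116

SSE = 116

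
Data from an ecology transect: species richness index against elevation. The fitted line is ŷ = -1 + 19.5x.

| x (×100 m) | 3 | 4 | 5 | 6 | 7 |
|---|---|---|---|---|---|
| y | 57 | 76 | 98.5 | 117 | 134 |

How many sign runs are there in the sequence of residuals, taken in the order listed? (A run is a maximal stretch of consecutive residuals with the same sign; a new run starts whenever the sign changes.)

3 runs

x=3: ŷ = -1 + 19.5·3 = 57.5; r = 57 − 57.5 = -0.5
x=4: ŷ = -1 + 19.5·4 = 77; r = 76 − 77 = -1
x=5: ŷ = -1 + 19.5·5 = 96.5; r = 98.5 − 96.5 = 2
x=6: ŷ = -1 + 19.5·6 = 116; r = 117 − 116 = 1
x=7: ŷ = -1 + 19.5·7 = 135.5; r = 134 − 135.5 = -1.5
Signs: − − + + −
Runs: −×2, +×2, −×1 → 3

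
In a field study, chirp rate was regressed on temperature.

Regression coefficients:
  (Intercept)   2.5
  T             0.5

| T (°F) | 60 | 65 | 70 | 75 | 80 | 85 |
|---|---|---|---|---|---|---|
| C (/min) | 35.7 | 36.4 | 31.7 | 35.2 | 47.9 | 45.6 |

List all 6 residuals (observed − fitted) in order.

T=60: ŷ = 2.5 + 0.5·60 = 32.5; r = 35.7 − 32.5 = 3.2
T=65: ŷ = 2.5 + 0.5·65 = 35; r = 36.4 − 35 = 1.4
T=70: ŷ = 2.5 + 0.5·70 = 37.5; r = 31.7 − 37.5 = -5.8
T=75: ŷ = 2.5 + 0.5·75 = 40; r = 35.2 − 40 = -4.8
T=80: ŷ = 2.5 + 0.5·80 = 42.5; r = 47.9 − 42.5 = 5.4
T=85: ŷ = 2.5 + 0.5·85 = 45; r = 45.6 − 45 = 0.6

3.2, 1.4, -5.8, -4.8, 5.4, 0.6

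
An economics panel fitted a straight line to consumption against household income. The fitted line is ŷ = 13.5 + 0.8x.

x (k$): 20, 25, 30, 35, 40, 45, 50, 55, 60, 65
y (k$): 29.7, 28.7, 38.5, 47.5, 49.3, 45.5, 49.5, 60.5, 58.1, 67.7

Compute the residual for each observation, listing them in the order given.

0.2, -4.8, 1, 6, 3.8, -4, -4, 3, -3.4, 2.2

x=20: ŷ = 13.5 + 0.8·20 = 29.5; e = 29.7 − 29.5 = 0.2
x=25: ŷ = 13.5 + 0.8·25 = 33.5; e = 28.7 − 33.5 = -4.8
x=30: ŷ = 13.5 + 0.8·30 = 37.5; e = 38.5 − 37.5 = 1
x=35: ŷ = 13.5 + 0.8·35 = 41.5; e = 47.5 − 41.5 = 6
x=40: ŷ = 13.5 + 0.8·40 = 45.5; e = 49.3 − 45.5 = 3.8
x=45: ŷ = 13.5 + 0.8·45 = 49.5; e = 45.5 − 49.5 = -4
x=50: ŷ = 13.5 + 0.8·50 = 53.5; e = 49.5 − 53.5 = -4
x=55: ŷ = 13.5 + 0.8·55 = 57.5; e = 60.5 − 57.5 = 3
x=60: ŷ = 13.5 + 0.8·60 = 61.5; e = 58.1 − 61.5 = -3.4
x=65: ŷ = 13.5 + 0.8·65 = 65.5; e = 67.7 − 65.5 = 2.2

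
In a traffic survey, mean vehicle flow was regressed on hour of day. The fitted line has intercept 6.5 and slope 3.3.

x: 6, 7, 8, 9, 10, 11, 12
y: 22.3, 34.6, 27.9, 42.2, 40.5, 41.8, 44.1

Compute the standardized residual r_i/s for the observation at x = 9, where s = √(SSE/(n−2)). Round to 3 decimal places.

1.291

x=6: ŷ = 6.5 + 3.3·6 = 26.3; r = 22.3 − 26.3 = -4
x=7: ŷ = 6.5 + 3.3·7 = 29.6; r = 34.6 − 29.6 = 5
x=8: ŷ = 6.5 + 3.3·8 = 32.9; r = 27.9 − 32.9 = -5
x=9: ŷ = 6.5 + 3.3·9 = 36.2; r = 42.2 − 36.2 = 6
x=10: ŷ = 6.5 + 3.3·10 = 39.5; r = 40.5 − 39.5 = 1
x=11: ŷ = 6.5 + 3.3·11 = 42.8; r = 41.8 − 42.8 = -1
x=12: ŷ = 6.5 + 3.3·12 = 46.1; r = 44.1 − 46.1 = -2
SSE = 16 + 25 + 25 + 36 + 1 + 1 + 4 = 108
s = √(108/5) = 4.64758
r/s = 6 / 4.64758 = 1.291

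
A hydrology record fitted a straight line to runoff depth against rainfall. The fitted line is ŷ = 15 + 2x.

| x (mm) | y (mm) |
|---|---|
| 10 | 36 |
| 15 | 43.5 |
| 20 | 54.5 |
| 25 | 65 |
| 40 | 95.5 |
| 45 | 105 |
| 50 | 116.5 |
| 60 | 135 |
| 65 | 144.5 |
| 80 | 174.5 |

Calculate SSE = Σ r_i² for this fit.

x=10: ŷ = 15 + 2·10 = 35; r = 36 − 35 = 1
x=15: ŷ = 15 + 2·15 = 45; r = 43.5 − 45 = -1.5
x=20: ŷ = 15 + 2·20 = 55; r = 54.5 − 55 = -0.5
x=25: ŷ = 15 + 2·25 = 65; r = 65 − 65 = 0
x=40: ŷ = 15 + 2·40 = 95; r = 95.5 − 95 = 0.5
x=45: ŷ = 15 + 2·45 = 105; r = 105 − 105 = 0
x=50: ŷ = 15 + 2·50 = 115; r = 116.5 − 115 = 1.5
x=60: ŷ = 15 + 2·60 = 135; r = 135 − 135 = 0
x=65: ŷ = 15 + 2·65 = 145; r = 144.5 − 145 = -0.5
x=80: ŷ = 15 + 2·80 = 175; r = 174.5 − 175 = -0.5
SSE = 1 + 2.25 + 0.25 + 0 + 0.25 + 0 + 2.25 + 0 + 0.25 + 0.25 = 6.5

SSE = 6.5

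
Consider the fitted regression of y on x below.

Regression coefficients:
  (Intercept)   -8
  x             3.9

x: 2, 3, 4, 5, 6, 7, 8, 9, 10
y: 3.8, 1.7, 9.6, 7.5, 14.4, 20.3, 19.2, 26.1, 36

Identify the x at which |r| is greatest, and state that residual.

x=2: ŷ = -8 + 3.9·2 = -0.2; r = 3.8 − (-0.2) = 4
x=3: ŷ = -8 + 3.9·3 = 3.7; r = 1.7 − 3.7 = -2
x=4: ŷ = -8 + 3.9·4 = 7.6; r = 9.6 − 7.6 = 2
x=5: ŷ = -8 + 3.9·5 = 11.5; r = 7.5 − 11.5 = -4
x=6: ŷ = -8 + 3.9·6 = 15.4; r = 14.4 − 15.4 = -1
x=7: ŷ = -8 + 3.9·7 = 19.3; r = 20.3 − 19.3 = 1
x=8: ŷ = -8 + 3.9·8 = 23.2; r = 19.2 − 23.2 = -4
x=9: ŷ = -8 + 3.9·9 = 27.1; r = 26.1 − 27.1 = -1
x=10: ŷ = -8 + 3.9·10 = 31; r = 36 − 31 = 5
Largest |r| is 5 at x = 10, residual 5.

x = 10, r = 5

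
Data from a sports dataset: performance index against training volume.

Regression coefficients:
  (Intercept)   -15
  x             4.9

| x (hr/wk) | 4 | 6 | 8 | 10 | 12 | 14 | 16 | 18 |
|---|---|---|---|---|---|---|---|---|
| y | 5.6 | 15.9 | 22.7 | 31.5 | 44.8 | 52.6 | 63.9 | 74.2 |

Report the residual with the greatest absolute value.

x=4: ŷ = -15 + 4.9·4 = 4.6; e = 5.6 − 4.6 = 1
x=6: ŷ = -15 + 4.9·6 = 14.4; e = 15.9 − 14.4 = 1.5
x=8: ŷ = -15 + 4.9·8 = 24.2; e = 22.7 − 24.2 = -1.5
x=10: ŷ = -15 + 4.9·10 = 34; e = 31.5 − 34 = -2.5
x=12: ŷ = -15 + 4.9·12 = 43.8; e = 44.8 − 43.8 = 1
x=14: ŷ = -15 + 4.9·14 = 53.6; e = 52.6 − 53.6 = -1
x=16: ŷ = -15 + 4.9·16 = 63.4; e = 63.9 − 63.4 = 0.5
x=18: ŷ = -15 + 4.9·18 = 73.2; e = 74.2 − 73.2 = 1
Largest |e| is 2.5 at x = 10, residual -2.5.

e = -2.5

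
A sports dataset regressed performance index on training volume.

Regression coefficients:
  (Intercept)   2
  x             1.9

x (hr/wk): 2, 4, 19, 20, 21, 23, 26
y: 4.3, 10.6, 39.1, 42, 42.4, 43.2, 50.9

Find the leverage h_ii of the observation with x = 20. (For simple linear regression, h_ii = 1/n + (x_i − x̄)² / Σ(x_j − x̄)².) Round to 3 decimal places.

h = 0.167

x̄ = (2 + 4 + 19 + 20 + 21 + 23 + 26)/7 = 16.4286
Σ(x − x̄)² = 208.184 + 154.469 + 6.61224 + 12.7551 + 20.898 + 43.1837 + 91.6122 = 537.714
h = 1/7 + (3.57143)²/537.714 = 0.142857 + 0.023721 = 0.167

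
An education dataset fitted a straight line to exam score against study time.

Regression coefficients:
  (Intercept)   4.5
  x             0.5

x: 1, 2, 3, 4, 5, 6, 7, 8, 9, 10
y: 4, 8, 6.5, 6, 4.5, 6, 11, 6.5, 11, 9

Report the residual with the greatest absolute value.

e = 3

x=1: ŷ = 4.5 + 0.5·1 = 5; e = 4 − 5 = -1
x=2: ŷ = 4.5 + 0.5·2 = 5.5; e = 8 − 5.5 = 2.5
x=3: ŷ = 4.5 + 0.5·3 = 6; e = 6.5 − 6 = 0.5
x=4: ŷ = 4.5 + 0.5·4 = 6.5; e = 6 − 6.5 = -0.5
x=5: ŷ = 4.5 + 0.5·5 = 7; e = 4.5 − 7 = -2.5
x=6: ŷ = 4.5 + 0.5·6 = 7.5; e = 6 − 7.5 = -1.5
x=7: ŷ = 4.5 + 0.5·7 = 8; e = 11 − 8 = 3
x=8: ŷ = 4.5 + 0.5·8 = 8.5; e = 6.5 − 8.5 = -2
x=9: ŷ = 4.5 + 0.5·9 = 9; e = 11 − 9 = 2
x=10: ŷ = 4.5 + 0.5·10 = 9.5; e = 9 − 9.5 = -0.5
Largest |e| is 3 at x = 7, residual 3.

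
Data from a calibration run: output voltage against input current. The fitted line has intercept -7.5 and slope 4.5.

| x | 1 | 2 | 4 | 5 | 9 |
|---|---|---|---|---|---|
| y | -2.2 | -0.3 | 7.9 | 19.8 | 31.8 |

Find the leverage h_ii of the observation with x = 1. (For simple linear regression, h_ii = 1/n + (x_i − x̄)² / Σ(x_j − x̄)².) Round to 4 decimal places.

x̄ = (1 + 2 + 4 + 5 + 9)/5 = 4.2
Σ(x − x̄)² = 10.24 + 4.84 + 0.04 + 0.64 + 23.04 = 38.8
h = 1/5 + (-3.2)²/38.8 = 0.2 + 0.263918 = 0.4639

h = 0.4639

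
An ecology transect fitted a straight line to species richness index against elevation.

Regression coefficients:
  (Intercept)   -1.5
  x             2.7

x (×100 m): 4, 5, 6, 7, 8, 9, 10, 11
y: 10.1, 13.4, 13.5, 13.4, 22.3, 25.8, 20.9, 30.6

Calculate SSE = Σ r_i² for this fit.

SSE = 60.8

x=4: ŷ = -1.5 + 2.7·4 = 9.3; r = 10.1 − 9.3 = 0.8
x=5: ŷ = -1.5 + 2.7·5 = 12; r = 13.4 − 12 = 1.4
x=6: ŷ = -1.5 + 2.7·6 = 14.7; r = 13.5 − 14.7 = -1.2
x=7: ŷ = -1.5 + 2.7·7 = 17.4; r = 13.4 − 17.4 = -4
x=8: ŷ = -1.5 + 2.7·8 = 20.1; r = 22.3 − 20.1 = 2.2
x=9: ŷ = -1.5 + 2.7·9 = 22.8; r = 25.8 − 22.8 = 3
x=10: ŷ = -1.5 + 2.7·10 = 25.5; r = 20.9 − 25.5 = -4.6
x=11: ŷ = -1.5 + 2.7·11 = 28.2; r = 30.6 − 28.2 = 2.4
SSE = 0.64 + 1.96 + 1.44 + 16 + 4.84 + 9 + 21.16 + 5.76 = 60.8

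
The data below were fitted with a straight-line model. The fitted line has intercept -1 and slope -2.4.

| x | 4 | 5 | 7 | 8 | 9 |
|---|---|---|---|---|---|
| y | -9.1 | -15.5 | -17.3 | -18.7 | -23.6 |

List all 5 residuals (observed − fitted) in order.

1.5, -2.5, 0.5, 1.5, -1

x=4: ŷ = -1 − 2.4·4 = -10.6; e = -9.1 − (-10.6) = 1.5
x=5: ŷ = -1 − 2.4·5 = -13; e = -15.5 − (-13) = -2.5
x=7: ŷ = -1 − 2.4·7 = -17.8; e = -17.3 − (-17.8) = 0.5
x=8: ŷ = -1 − 2.4·8 = -20.2; e = -18.7 − (-20.2) = 1.5
x=9: ŷ = -1 − 2.4·9 = -22.6; e = -23.6 − (-22.6) = -1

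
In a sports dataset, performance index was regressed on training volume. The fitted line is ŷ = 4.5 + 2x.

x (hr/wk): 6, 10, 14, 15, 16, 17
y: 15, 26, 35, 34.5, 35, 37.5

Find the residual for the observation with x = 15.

r = 0

ŷ = 4.5 + 2·15 = 34.5
r = 34.5 − 34.5 = 0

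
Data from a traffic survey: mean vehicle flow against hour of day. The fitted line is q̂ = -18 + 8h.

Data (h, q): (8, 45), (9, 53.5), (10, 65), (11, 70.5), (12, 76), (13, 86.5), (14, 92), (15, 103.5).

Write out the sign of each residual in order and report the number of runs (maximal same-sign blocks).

h=8: q̂ = -18 + 8·8 = 46; r = 45 − 46 = -1
h=9: q̂ = -18 + 8·9 = 54; r = 53.5 − 54 = -0.5
h=10: q̂ = -18 + 8·10 = 62; r = 65 − 62 = 3
h=11: q̂ = -18 + 8·11 = 70; r = 70.5 − 70 = 0.5
h=12: q̂ = -18 + 8·12 = 78; r = 76 − 78 = -2
h=13: q̂ = -18 + 8·13 = 86; r = 86.5 − 86 = 0.5
h=14: q̂ = -18 + 8·14 = 94; r = 92 − 94 = -2
h=15: q̂ = -18 + 8·15 = 102; r = 103.5 − 102 = 1.5
Signs: − − + + − + − +
Runs: −×2, +×2, −×1, +×1, −×1, +×1 → 6

6 runs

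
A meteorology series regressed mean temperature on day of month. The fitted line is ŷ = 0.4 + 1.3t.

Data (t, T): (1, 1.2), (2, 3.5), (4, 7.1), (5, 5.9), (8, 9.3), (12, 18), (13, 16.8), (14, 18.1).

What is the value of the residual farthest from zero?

e = 2

t=1: ŷ = 0.4 + 1.3·1 = 1.7; e = 1.2 − 1.7 = -0.5
t=2: ŷ = 0.4 + 1.3·2 = 3; e = 3.5 − 3 = 0.5
t=4: ŷ = 0.4 + 1.3·4 = 5.6; e = 7.1 − 5.6 = 1.5
t=5: ŷ = 0.4 + 1.3·5 = 6.9; e = 5.9 − 6.9 = -1
t=8: ŷ = 0.4 + 1.3·8 = 10.8; e = 9.3 − 10.8 = -1.5
t=12: ŷ = 0.4 + 1.3·12 = 16; e = 18 − 16 = 2
t=13: ŷ = 0.4 + 1.3·13 = 17.3; e = 16.8 − 17.3 = -0.5
t=14: ŷ = 0.4 + 1.3·14 = 18.6; e = 18.1 − 18.6 = -0.5
Largest |e| is 2 at t = 12, residual 2.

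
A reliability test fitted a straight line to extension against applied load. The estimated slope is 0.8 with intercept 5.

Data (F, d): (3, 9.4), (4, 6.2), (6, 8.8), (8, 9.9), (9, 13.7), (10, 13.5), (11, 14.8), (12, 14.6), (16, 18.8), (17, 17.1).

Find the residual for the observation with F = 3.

d̂ = 5 + 0.8·3 = 7.4
r = 9.4 − 7.4 = 2

r = 2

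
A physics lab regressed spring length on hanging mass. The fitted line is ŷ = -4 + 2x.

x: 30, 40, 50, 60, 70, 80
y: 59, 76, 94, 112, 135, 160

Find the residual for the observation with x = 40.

e = 0

ŷ = -4 + 2·40 = 76
e = 76 − 76 = 0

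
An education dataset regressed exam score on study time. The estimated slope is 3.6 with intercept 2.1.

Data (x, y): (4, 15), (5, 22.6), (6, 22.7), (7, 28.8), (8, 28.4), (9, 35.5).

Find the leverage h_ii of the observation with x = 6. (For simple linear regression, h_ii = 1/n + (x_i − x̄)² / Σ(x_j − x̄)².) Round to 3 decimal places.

x̄ = (4 + 5 + 6 + 7 + 8 + 9)/6 = 6.5
Σ(x − x̄)² = 6.25 + 2.25 + 0.25 + 0.25 + 2.25 + 6.25 = 17.5
h = 1/6 + (-0.5)²/17.5 = 0.166667 + 0.0142857 = 0.181

h = 0.181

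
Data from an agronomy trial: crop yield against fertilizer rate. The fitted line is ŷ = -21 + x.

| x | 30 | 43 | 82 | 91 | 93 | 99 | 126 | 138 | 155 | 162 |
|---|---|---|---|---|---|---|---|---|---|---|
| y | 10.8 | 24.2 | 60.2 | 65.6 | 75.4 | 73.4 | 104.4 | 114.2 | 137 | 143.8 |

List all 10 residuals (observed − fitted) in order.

1.8, 2.2, -0.8, -4.4, 3.4, -4.6, -0.6, -2.8, 3, 2.8

x=30: ŷ = -21 + 30 = 9; e = 10.8 − 9 = 1.8
x=43: ŷ = -21 + 43 = 22; e = 24.2 − 22 = 2.2
x=82: ŷ = -21 + 82 = 61; e = 60.2 − 61 = -0.8
x=91: ŷ = -21 + 91 = 70; e = 65.6 − 70 = -4.4
x=93: ŷ = -21 + 93 = 72; e = 75.4 − 72 = 3.4
x=99: ŷ = -21 + 99 = 78; e = 73.4 − 78 = -4.6
x=126: ŷ = -21 + 126 = 105; e = 104.4 − 105 = -0.6
x=138: ŷ = -21 + 138 = 117; e = 114.2 − 117 = -2.8
x=155: ŷ = -21 + 155 = 134; e = 137 − 134 = 3
x=162: ŷ = -21 + 162 = 141; e = 143.8 − 141 = 2.8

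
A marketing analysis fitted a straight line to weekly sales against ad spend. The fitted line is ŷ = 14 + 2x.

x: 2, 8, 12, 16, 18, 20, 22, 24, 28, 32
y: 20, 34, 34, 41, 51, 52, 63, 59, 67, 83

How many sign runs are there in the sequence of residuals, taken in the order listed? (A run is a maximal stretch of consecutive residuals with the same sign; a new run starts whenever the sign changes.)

7 runs

x=2: ŷ = 14 + 2·2 = 18; r = 20 − 18 = 2
x=8: ŷ = 14 + 2·8 = 30; r = 34 − 30 = 4
x=12: ŷ = 14 + 2·12 = 38; r = 34 − 38 = -4
x=16: ŷ = 14 + 2·16 = 46; r = 41 − 46 = -5
x=18: ŷ = 14 + 2·18 = 50; r = 51 − 50 = 1
x=20: ŷ = 14 + 2·20 = 54; r = 52 − 54 = -2
x=22: ŷ = 14 + 2·22 = 58; r = 63 − 58 = 5
x=24: ŷ = 14 + 2·24 = 62; r = 59 − 62 = -3
x=28: ŷ = 14 + 2·28 = 70; r = 67 − 70 = -3
x=32: ŷ = 14 + 2·32 = 78; r = 83 − 78 = 5
Signs: + + − − + − + − − +
Runs: +×2, −×2, +×1, −×1, +×1, −×2, +×1 → 7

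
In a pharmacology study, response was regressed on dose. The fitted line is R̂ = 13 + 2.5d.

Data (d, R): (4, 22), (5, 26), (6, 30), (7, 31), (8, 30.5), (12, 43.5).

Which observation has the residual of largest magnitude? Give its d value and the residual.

d = 8, e = -2.5

d=4: R̂ = 13 + 2.5·4 = 23; e = 22 − 23 = -1
d=5: R̂ = 13 + 2.5·5 = 25.5; e = 26 − 25.5 = 0.5
d=6: R̂ = 13 + 2.5·6 = 28; e = 30 − 28 = 2
d=7: R̂ = 13 + 2.5·7 = 30.5; e = 31 − 30.5 = 0.5
d=8: R̂ = 13 + 2.5·8 = 33; e = 30.5 − 33 = -2.5
d=12: R̂ = 13 + 2.5·12 = 43; e = 43.5 − 43 = 0.5
Largest |e| is 2.5 at d = 8, residual -2.5.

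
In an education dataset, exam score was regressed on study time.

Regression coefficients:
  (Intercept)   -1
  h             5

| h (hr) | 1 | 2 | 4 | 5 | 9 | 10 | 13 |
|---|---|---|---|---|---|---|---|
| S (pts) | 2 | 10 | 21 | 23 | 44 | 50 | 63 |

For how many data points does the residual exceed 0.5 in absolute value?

h=1: Ŝ = -1 + 5·1 = 4; r = 2 − 4 = -2
h=2: Ŝ = -1 + 5·2 = 9; r = 10 − 9 = 1
h=4: Ŝ = -1 + 5·4 = 19; r = 21 − 19 = 2
h=5: Ŝ = -1 + 5·5 = 24; r = 23 − 24 = -1
h=9: Ŝ = -1 + 5·9 = 44; r = 44 − 44 = 0
h=10: Ŝ = -1 + 5·10 = 49; r = 50 − 49 = 1
h=13: Ŝ = -1 + 5·13 = 64; r = 63 − 64 = -1
|r| > 0.5: h=1 (|r|=2), h=2 (|r|=1), h=4 (|r|=2), h=5 (|r|=1), h=10 (|r|=1), h=13 (|r|=1) → 6

6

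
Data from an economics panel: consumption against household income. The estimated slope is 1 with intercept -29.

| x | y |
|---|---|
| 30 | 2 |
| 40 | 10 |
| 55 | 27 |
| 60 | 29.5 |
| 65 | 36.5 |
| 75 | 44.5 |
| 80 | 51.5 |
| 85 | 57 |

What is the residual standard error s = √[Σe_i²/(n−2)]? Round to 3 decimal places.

x=30: ŷ = -29 + 30 = 1; e = 2 − 1 = 1
x=40: ŷ = -29 + 40 = 11; e = 10 − 11 = -1
x=55: ŷ = -29 + 55 = 26; e = 27 − 26 = 1
x=60: ŷ = -29 + 60 = 31; e = 29.5 − 31 = -1.5
x=65: ŷ = -29 + 65 = 36; e = 36.5 − 36 = 0.5
x=75: ŷ = -29 + 75 = 46; e = 44.5 − 46 = -1.5
x=80: ŷ = -29 + 80 = 51; e = 51.5 − 51 = 0.5
x=85: ŷ = -29 + 85 = 56; e = 57 − 56 = 1
SSE = 1 + 1 + 1 + 2.25 + 0.25 + 2.25 + 0.25 + 1 = 9
s = √(9/6) = √1.5 ≈ 1.225

s = 1.225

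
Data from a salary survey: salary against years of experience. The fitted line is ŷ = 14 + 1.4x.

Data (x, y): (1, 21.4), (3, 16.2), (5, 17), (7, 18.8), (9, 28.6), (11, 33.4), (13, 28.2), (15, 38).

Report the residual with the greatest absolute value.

x=1: ŷ = 14 + 1.4·1 = 15.4; e = 21.4 − 15.4 = 6
x=3: ŷ = 14 + 1.4·3 = 18.2; e = 16.2 − 18.2 = -2
x=5: ŷ = 14 + 1.4·5 = 21; e = 17 − 21 = -4
x=7: ŷ = 14 + 1.4·7 = 23.8; e = 18.8 − 23.8 = -5
x=9: ŷ = 14 + 1.4·9 = 26.6; e = 28.6 − 26.6 = 2
x=11: ŷ = 14 + 1.4·11 = 29.4; e = 33.4 − 29.4 = 4
x=13: ŷ = 14 + 1.4·13 = 32.2; e = 28.2 − 32.2 = -4
x=15: ŷ = 14 + 1.4·15 = 35; e = 38 − 35 = 3
Largest |e| is 6 at x = 1, residual 6.

e = 6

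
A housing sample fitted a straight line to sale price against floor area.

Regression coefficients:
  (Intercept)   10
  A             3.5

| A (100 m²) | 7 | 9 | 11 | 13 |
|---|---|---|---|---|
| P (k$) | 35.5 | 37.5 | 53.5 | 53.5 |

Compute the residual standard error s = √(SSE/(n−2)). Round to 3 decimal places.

A=7: P̂ = 10 + 3.5·7 = 34.5; e = 35.5 − 34.5 = 1
A=9: P̂ = 10 + 3.5·9 = 41.5; e = 37.5 − 41.5 = -4
A=11: P̂ = 10 + 3.5·11 = 48.5; e = 53.5 − 48.5 = 5
A=13: P̂ = 10 + 3.5·13 = 55.5; e = 53.5 − 55.5 = -2
SSE = 1 + 16 + 25 + 4 = 46
s = √(46/2) = √23 ≈ 4.796

s = 4.796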